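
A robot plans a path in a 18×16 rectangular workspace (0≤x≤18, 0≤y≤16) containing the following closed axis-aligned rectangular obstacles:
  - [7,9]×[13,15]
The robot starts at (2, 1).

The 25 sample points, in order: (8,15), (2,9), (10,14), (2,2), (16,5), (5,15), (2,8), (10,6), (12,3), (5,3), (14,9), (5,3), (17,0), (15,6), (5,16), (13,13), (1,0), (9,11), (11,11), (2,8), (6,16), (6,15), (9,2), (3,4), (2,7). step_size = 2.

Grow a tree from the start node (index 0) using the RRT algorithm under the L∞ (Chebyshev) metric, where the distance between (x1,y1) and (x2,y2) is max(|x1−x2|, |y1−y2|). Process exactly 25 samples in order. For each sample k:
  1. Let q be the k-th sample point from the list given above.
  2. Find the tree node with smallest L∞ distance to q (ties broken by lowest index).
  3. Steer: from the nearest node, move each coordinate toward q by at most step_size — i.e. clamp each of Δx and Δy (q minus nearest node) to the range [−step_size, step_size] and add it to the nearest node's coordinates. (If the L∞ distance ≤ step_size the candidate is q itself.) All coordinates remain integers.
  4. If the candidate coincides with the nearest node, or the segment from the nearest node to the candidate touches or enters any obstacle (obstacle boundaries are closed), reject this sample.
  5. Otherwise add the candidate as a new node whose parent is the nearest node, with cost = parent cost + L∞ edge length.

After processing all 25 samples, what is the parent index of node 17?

Parent of node 17: 15

1. q=(8,15) nearest=0 d=14 new=(4,3) → add node 1 parent=0 cost=2
2. q=(2,9) nearest=1 d=6 new=(2,5) → add node 2 parent=1 cost=4
3. q=(10,14) nearest=2 d=9 new=(4,7) → add node 3 parent=2 cost=6
4. q=(2,2) nearest=0 d=1 new=(2,2) → add node 4 parent=0 cost=1
5. q=(16,5) nearest=1 d=12 new=(6,5) → add node 5 parent=1 cost=4
6. q=(5,15) nearest=3 d=8 new=(5,9) → add node 6 parent=3 cost=8
7. q=(2,8) nearest=3 d=2 new=(2,8) → add node 7 parent=3 cost=8
8. q=(10,6) nearest=5 d=4 new=(8,6) → add node 8 parent=5 cost=6
9. q=(12,3) nearest=8 d=4 new=(10,4) → add node 9 parent=8 cost=8
10. q=(5,3) nearest=1 d=1 new=(5,3) → add node 10 parent=1 cost=3
11. q=(14,9) nearest=9 d=5 new=(12,6) → add node 11 parent=9 cost=10
12. q=(5,3) nearest=10 d=0 → coincident, reject
13. q=(17,0) nearest=11 d=6 new=(14,4) → add node 12 parent=11 cost=12
14. q=(15,6) nearest=12 d=2 new=(15,6) → add node 13 parent=12 cost=14
15. q=(5,16) nearest=6 d=7 new=(5,11) → add node 14 parent=6 cost=10
16. q=(13,13) nearest=8 d=7 new=(10,8) → add node 15 parent=8 cost=8
17. q=(1,0) nearest=0 d=1 new=(1,0) → add node 16 parent=0 cost=1
18. q=(9,11) nearest=15 d=3 new=(9,10) → add node 17 parent=15 cost=10
19. q=(11,11) nearest=17 d=2 new=(11,11) → add node 18 parent=17 cost=12
20. q=(2,8) nearest=7 d=0 → coincident, reject
21. q=(6,16) nearest=14 d=5 new=(6,13) → add node 19 parent=14 cost=12
22. q=(6,15) nearest=19 d=2 new=(6,15) → add node 20 parent=19 cost=14
23. q=(9,2) nearest=9 d=2 new=(9,2) → add node 21 parent=9 cost=10
24. q=(3,4) nearest=1 d=1 new=(3,4) → add node 22 parent=1 cost=3
25. q=(2,7) nearest=7 d=1 new=(2,7) → add node 23 parent=7 cost=9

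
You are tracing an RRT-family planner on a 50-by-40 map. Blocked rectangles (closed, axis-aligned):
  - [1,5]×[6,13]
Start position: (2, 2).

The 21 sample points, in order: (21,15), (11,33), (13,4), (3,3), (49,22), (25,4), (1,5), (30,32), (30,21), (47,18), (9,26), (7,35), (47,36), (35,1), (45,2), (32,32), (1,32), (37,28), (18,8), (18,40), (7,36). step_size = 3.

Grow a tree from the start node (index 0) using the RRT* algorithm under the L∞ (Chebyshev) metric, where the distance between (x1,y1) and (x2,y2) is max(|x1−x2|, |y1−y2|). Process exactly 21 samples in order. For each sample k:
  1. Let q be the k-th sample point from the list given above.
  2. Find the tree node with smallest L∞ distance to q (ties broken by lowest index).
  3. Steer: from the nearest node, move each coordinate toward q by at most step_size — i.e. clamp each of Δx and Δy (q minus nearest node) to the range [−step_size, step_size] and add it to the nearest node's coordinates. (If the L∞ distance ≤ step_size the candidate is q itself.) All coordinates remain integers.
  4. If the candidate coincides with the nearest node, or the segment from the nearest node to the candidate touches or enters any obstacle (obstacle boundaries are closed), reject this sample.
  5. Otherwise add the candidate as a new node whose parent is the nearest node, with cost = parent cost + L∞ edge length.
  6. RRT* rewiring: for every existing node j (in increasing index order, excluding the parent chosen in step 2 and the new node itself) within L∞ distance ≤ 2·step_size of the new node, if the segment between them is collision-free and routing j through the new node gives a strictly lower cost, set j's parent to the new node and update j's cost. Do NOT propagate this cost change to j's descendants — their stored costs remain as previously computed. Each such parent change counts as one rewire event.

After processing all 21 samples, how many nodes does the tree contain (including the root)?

1. q=(21,15) nearest=0 d=19 new=(5,5) → add node 1 parent=0 cost=3
2. q=(11,33) nearest=1 d=28 new=(8,8) → add node 2 parent=1 cost=6
3. q=(13,4) nearest=2 d=5 new=(11,5) → add node 3 parent=2 cost=9
4. q=(3,3) nearest=0 d=1 new=(3,3) → add node 4 parent=0 cost=1
5. q=(49,22) nearest=3 d=38 new=(14,8) → add node 5 parent=3 cost=12
6. q=(25,4) nearest=5 d=11 new=(17,5) → add node 6 parent=5 cost=15
7. q=(1,5) nearest=4 d=2 new=(1,5) → add node 7 parent=4 cost=3
8. q=(30,32) nearest=2 d=24 new=(11,11) → add node 8 parent=2 cost=9
9. q=(30,21) nearest=5 d=16 new=(17,11) → add node 9 parent=5 cost=15
10. q=(47,18) nearest=6 d=30 new=(20,8) → add node 10 parent=6 cost=18
11. q=(9,26) nearest=8 d=15 new=(9,14) → add node 11 parent=8 cost=12
12. q=(7,35) nearest=11 d=21 new=(7,17) → add node 12 parent=11 cost=15
13. q=(47,36) nearest=10 d=28 new=(23,11) → add node 13 parent=10 cost=21
14. q=(35,1) nearest=13 d=12 new=(26,8) → add node 14 parent=13 cost=24
15. q=(45,2) nearest=14 d=19 new=(29,5) → add node 15 parent=14 cost=27
16. q=(32,32) nearest=8 d=21 new=(14,14) → add node 16 parent=8 cost=12
17. q=(1,32) nearest=12 d=15 new=(4,20) → add node 17 parent=12 cost=18
18. q=(37,28) nearest=13 d=17 new=(26,14) → add node 18 parent=13 cost=24
19. q=(18,8) nearest=10 d=2 new=(18,8) → add node 19 parent=10 cost=20
20. q=(18,40) nearest=17 d=20 new=(7,23) → add node 20 parent=17 cost=21
21. q=(7,36) nearest=20 d=13 new=(7,26) → add node 21 parent=20 cost=24

Node count: 22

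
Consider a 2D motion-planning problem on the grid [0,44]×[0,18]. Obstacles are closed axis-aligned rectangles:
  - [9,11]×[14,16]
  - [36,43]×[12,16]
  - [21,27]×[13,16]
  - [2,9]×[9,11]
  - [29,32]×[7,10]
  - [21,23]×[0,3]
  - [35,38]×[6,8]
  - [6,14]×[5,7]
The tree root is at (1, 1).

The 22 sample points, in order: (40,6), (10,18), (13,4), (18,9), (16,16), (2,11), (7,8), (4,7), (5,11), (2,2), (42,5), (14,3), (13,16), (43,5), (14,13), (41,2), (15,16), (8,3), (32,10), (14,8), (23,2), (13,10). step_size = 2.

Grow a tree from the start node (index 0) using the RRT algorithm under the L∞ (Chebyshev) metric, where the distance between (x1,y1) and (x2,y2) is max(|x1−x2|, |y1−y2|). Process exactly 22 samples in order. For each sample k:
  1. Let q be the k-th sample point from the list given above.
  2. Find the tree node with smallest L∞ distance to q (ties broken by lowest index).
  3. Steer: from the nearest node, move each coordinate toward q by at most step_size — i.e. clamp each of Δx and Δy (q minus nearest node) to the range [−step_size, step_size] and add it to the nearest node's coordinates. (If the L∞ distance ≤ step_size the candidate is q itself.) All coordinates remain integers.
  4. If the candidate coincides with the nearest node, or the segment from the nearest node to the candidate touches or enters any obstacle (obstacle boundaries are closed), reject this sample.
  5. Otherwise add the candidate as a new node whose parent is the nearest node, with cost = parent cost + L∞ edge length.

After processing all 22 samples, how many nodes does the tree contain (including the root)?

1. q=(40,6) nearest=0 d=39 new=(3,3) → add node 1 parent=0 cost=2
2. q=(10,18) nearest=1 d=15 new=(5,5) → add node 2 parent=1 cost=4
3. q=(13,4) nearest=2 d=8 new=(7,4) → add node 3 parent=2 cost=6
4. q=(18,9) nearest=3 d=11 new=(9,6) → blocked by [6,14]×[5,7], reject
5. q=(16,16) nearest=2 d=11 new=(7,7) → blocked by [6,14]×[5,7], reject
6. q=(2,11) nearest=2 d=6 new=(3,7) → add node 4 parent=2 cost=6
7. q=(7,8) nearest=2 d=3 new=(7,7) → blocked by [6,14]×[5,7], reject
8. q=(4,7) nearest=4 d=1 new=(4,7) → add node 5 parent=4 cost=7
9. q=(5,11) nearest=4 d=4 new=(5,9) → blocked by [2,9]×[9,11], reject
10. q=(2,2) nearest=0 d=1 new=(2,2) → add node 6 parent=0 cost=1
11. q=(42,5) nearest=3 d=35 new=(9,5) → blocked by [6,14]×[5,7], reject
12. q=(14,3) nearest=3 d=7 new=(9,3) → add node 7 parent=3 cost=8
13. q=(13,16) nearest=5 d=9 new=(6,9) → blocked by [2,9]×[9,11], reject
14. q=(43,5) nearest=7 d=34 new=(11,5) → blocked by [6,14]×[5,7], reject
15. q=(14,13) nearest=2 d=9 new=(7,7) → blocked by [6,14]×[5,7], reject
16. q=(41,2) nearest=7 d=32 new=(11,2) → add node 8 parent=7 cost=10
17. q=(15,16) nearest=2 d=11 new=(7,7) → blocked by [6,14]×[5,7], reject
18. q=(8,3) nearest=3 d=1 new=(8,3) → add node 9 parent=3 cost=7
19. q=(32,10) nearest=8 d=21 new=(13,4) → add node 10 parent=8 cost=12
20. q=(14,8) nearest=10 d=4 new=(14,6) → blocked by [6,14]×[5,7], reject
21. q=(23,2) nearest=10 d=10 new=(15,2) → add node 11 parent=10 cost=14
22. q=(13,10) nearest=3 d=6 new=(9,6) → blocked by [6,14]×[5,7], reject

Node count: 12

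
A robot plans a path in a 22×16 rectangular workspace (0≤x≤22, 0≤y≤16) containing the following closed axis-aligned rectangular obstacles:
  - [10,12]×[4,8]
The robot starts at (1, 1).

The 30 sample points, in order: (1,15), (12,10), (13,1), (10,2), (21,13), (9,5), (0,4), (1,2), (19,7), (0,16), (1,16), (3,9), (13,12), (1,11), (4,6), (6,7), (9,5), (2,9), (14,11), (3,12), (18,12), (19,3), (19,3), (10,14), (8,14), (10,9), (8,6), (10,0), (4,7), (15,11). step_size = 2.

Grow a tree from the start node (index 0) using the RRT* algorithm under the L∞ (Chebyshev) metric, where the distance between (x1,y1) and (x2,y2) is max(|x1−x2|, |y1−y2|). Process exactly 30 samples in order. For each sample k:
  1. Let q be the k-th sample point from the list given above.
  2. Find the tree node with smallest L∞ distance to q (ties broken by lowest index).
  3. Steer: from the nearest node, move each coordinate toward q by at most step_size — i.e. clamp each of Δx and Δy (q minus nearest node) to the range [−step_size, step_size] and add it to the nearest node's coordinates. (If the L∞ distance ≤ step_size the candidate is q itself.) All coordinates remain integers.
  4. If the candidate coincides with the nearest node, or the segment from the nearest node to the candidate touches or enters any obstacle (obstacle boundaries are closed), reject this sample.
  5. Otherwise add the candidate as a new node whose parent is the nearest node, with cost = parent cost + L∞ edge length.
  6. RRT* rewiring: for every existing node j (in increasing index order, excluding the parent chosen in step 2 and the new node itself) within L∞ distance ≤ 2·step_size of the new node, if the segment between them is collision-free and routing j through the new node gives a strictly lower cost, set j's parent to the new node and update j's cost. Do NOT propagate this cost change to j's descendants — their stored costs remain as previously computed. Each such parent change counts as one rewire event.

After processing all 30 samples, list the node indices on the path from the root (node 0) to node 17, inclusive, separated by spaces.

Path: 0 1 14 9 15 12 17

1. q=(1,15) nearest=0 d=14 new=(1,3) → add node 1 parent=0 cost=2
2. q=(12,10) nearest=0 d=11 new=(3,3) → add node 2 parent=0 cost=2
3. q=(13,1) nearest=2 d=10 new=(5,1) → add node 3 parent=2 cost=4
4. q=(10,2) nearest=3 d=5 new=(7,2) → add node 4 parent=3 cost=6
5. q=(21,13) nearest=4 d=14 new=(9,4) → add node 5 parent=4 cost=8
6. q=(9,5) nearest=5 d=1 new=(9,5) → add node 6 parent=5 cost=9
7. q=(0,4) nearest=1 d=1 new=(0,4) → add node 7 parent=1 cost=3
8. q=(1,2) nearest=0 d=1 new=(1,2) → add node 8 parent=0 cost=1
9. q=(19,7) nearest=5 d=10 new=(11,6) → blocked by [10,12]×[4,8], reject
10. q=(0,16) nearest=6 d=11 new=(7,7) → add node 9 parent=6 cost=11
11. q=(1,16) nearest=9 d=9 new=(5,9) → add node 10 parent=9 cost=13
12. q=(3,9) nearest=10 d=2 new=(3,9) → add node 11 parent=10 cost=15
13. q=(13,12) nearest=9 d=6 new=(9,9) → add node 12 parent=9 cost=13
14. q=(1,11) nearest=11 d=2 new=(1,11) → add node 13 parent=11 cost=17
15. q=(4,6) nearest=1 d=3 new=(3,5) → add node 14 parent=1 cost=4; rewire 9→14 (8<11); rewire 10→14 (8<13); rewire 11→14 (8<15)
16. q=(6,7) nearest=9 d=1 new=(6,7) → add node 15 parent=9 cost=9; rewire 12→15 (12<13)
17. q=(9,5) nearest=6 d=0 → coincident, reject
18. q=(2,9) nearest=11 d=1 new=(2,9) → add node 16 parent=11 cost=9; rewire 13→16 (11<17)
19. q=(14,11) nearest=12 d=5 new=(11,11) → add node 17 parent=12 cost=14
20. q=(3,12) nearest=13 d=2 new=(3,12) → add node 18 parent=13 cost=13
21. q=(18,12) nearest=17 d=7 new=(13,12) → add node 19 parent=17 cost=16
22. q=(19,3) nearest=17 d=8 new=(13,9) → add node 20 parent=17 cost=16
23. q=(19,3) nearest=20 d=6 new=(15,7) → add node 21 parent=20 cost=18
24. q=(10,14) nearest=17 d=3 new=(10,13) → add node 22 parent=17 cost=16
25. q=(8,14) nearest=22 d=2 new=(8,14) → add node 23 parent=22 cost=18
26. q=(10,9) nearest=12 d=1 new=(10,9) → add node 24 parent=12 cost=13
27. q=(8,6) nearest=6 d=1 new=(8,6) → add node 25 parent=6 cost=10
28. q=(10,0) nearest=4 d=3 new=(9,0) → add node 26 parent=4 cost=8
29. q=(4,7) nearest=10 d=2 new=(4,7) → add node 27 parent=10 cost=10
30. q=(15,11) nearest=19 d=2 new=(15,11) → add node 28 parent=19 cost=18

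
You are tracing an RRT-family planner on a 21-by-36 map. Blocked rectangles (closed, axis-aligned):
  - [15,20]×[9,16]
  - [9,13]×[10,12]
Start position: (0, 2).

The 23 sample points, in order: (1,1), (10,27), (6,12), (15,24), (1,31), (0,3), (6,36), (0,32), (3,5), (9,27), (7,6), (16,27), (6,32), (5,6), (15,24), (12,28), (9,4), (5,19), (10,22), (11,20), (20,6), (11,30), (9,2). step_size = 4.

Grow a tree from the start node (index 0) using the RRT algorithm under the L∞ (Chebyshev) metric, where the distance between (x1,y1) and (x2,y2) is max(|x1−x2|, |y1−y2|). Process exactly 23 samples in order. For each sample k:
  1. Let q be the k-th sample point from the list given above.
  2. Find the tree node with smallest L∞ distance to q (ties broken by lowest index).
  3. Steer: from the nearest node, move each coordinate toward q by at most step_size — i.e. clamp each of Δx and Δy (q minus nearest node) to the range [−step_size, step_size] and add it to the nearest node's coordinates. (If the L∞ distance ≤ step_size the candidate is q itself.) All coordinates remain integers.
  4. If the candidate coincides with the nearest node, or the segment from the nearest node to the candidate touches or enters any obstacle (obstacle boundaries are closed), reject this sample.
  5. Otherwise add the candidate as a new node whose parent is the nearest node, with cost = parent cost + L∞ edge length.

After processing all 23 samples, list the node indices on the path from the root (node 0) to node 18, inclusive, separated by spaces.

Path: 0 2 3 4 5 18

1. q=(1,1) nearest=0 d=1 new=(1,1) → add node 1 parent=0 cost=1
2. q=(10,27) nearest=0 d=25 new=(4,6) → add node 2 parent=0 cost=4
3. q=(6,12) nearest=2 d=6 new=(6,10) → add node 3 parent=2 cost=8
4. q=(15,24) nearest=3 d=14 new=(10,14) → add node 4 parent=3 cost=12
5. q=(1,31) nearest=4 d=17 new=(6,18) → add node 5 parent=4 cost=16
6. q=(0,3) nearest=0 d=1 new=(0,3) → add node 6 parent=0 cost=1
7. q=(6,36) nearest=5 d=18 new=(6,22) → add node 7 parent=5 cost=20
8. q=(0,32) nearest=7 d=10 new=(2,26) → add node 8 parent=7 cost=24
9. q=(3,5) nearest=2 d=1 new=(3,5) → add node 9 parent=2 cost=5
10. q=(9,27) nearest=7 d=5 new=(9,26) → add node 10 parent=7 cost=24
11. q=(7,6) nearest=2 d=3 new=(7,6) → add node 11 parent=2 cost=7
12. q=(16,27) nearest=10 d=7 new=(13,27) → add node 12 parent=10 cost=28
13. q=(6,32) nearest=8 d=6 new=(6,30) → add node 13 parent=8 cost=28
14. q=(5,6) nearest=2 d=1 new=(5,6) → add node 14 parent=2 cost=5
15. q=(15,24) nearest=12 d=3 new=(15,24) → add node 15 parent=12 cost=31
16. q=(12,28) nearest=12 d=1 new=(12,28) → add node 16 parent=12 cost=29
17. q=(9,4) nearest=11 d=2 new=(9,4) → add node 17 parent=11 cost=9
18. q=(5,19) nearest=5 d=1 new=(5,19) → add node 18 parent=5 cost=17
19. q=(10,22) nearest=5 d=4 new=(10,22) → add node 19 parent=5 cost=20
20. q=(11,20) nearest=19 d=2 new=(11,20) → add node 20 parent=19 cost=22
21. q=(20,6) nearest=4 d=10 new=(14,10) → blocked by [9,13]×[10,12], reject
22. q=(11,30) nearest=16 d=2 new=(11,30) → add node 21 parent=16 cost=31
23. q=(9,2) nearest=17 d=2 new=(9,2) → add node 22 parent=17 cost=11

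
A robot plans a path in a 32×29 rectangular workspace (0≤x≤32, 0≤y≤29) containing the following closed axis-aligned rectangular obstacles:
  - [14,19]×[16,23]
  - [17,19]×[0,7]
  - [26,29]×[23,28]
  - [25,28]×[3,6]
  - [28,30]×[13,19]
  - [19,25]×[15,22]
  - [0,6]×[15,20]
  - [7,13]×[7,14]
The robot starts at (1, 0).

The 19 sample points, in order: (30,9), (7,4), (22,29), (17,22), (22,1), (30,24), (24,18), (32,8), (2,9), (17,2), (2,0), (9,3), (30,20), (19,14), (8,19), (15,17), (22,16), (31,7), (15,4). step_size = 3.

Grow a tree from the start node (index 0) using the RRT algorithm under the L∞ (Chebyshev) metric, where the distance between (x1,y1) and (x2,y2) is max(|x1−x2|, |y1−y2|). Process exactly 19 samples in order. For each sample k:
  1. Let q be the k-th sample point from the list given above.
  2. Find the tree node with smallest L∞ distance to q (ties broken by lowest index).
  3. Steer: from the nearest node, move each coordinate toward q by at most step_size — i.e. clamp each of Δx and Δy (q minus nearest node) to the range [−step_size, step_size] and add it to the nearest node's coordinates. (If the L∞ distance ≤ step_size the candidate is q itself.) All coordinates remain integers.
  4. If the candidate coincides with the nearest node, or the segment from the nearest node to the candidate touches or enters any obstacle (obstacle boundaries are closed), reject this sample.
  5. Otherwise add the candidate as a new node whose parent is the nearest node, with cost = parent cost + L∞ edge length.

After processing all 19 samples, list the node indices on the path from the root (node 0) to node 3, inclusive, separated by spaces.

Path: 0 1 2 3

1. q=(30,9) nearest=0 d=29 new=(4,3) → add node 1 parent=0 cost=3
2. q=(7,4) nearest=1 d=3 new=(7,4) → add node 2 parent=1 cost=6
3. q=(22,29) nearest=2 d=25 new=(10,7) → blocked by [7,13]×[7,14], reject
4. q=(17,22) nearest=2 d=18 new=(10,7) → blocked by [7,13]×[7,14], reject
5. q=(22,1) nearest=2 d=15 new=(10,1) → add node 3 parent=2 cost=9
6. q=(30,24) nearest=2 d=23 new=(10,7) → blocked by [7,13]×[7,14], reject
7. q=(24,18) nearest=2 d=17 new=(10,7) → blocked by [7,13]×[7,14], reject
8. q=(32,8) nearest=3 d=22 new=(13,4) → add node 4 parent=3 cost=12
9. q=(2,9) nearest=2 d=5 new=(4,7) → add node 5 parent=2 cost=9
10. q=(17,2) nearest=4 d=4 new=(16,2) → add node 6 parent=4 cost=15
11. q=(2,0) nearest=0 d=1 new=(2,0) → add node 7 parent=0 cost=1
12. q=(9,3) nearest=2 d=2 new=(9,3) → add node 8 parent=2 cost=8
13. q=(30,20) nearest=4 d=17 new=(16,7) → add node 9 parent=4 cost=15
14. q=(19,14) nearest=9 d=7 new=(19,10) → add node 10 parent=9 cost=18
15. q=(8,19) nearest=10 d=11 new=(16,13) → add node 11 parent=10 cost=21
16. q=(15,17) nearest=11 d=4 new=(15,16) → blocked by [14,19]×[16,23], reject
17. q=(22,16) nearest=10 d=6 new=(22,13) → add node 12 parent=10 cost=21
18. q=(31,7) nearest=12 d=9 new=(25,10) → add node 13 parent=12 cost=24
19. q=(15,4) nearest=4 d=2 new=(15,4) → add node 14 parent=4 cost=14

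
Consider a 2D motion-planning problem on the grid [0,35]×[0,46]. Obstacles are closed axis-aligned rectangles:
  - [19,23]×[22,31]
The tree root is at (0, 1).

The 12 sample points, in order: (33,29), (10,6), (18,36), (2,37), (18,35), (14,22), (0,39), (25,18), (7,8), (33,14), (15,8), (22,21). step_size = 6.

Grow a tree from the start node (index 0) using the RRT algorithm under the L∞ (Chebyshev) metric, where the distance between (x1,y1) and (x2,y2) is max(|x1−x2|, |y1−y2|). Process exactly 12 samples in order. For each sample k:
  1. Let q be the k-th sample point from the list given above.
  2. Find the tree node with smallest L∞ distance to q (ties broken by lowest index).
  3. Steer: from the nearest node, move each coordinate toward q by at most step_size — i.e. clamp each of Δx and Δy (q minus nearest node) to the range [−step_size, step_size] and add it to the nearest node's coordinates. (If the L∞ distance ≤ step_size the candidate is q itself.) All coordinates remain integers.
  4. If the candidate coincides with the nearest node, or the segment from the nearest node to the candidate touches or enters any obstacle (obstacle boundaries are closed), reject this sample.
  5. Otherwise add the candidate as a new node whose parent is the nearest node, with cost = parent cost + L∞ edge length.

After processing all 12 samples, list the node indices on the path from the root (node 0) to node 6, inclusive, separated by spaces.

1. q=(33,29) nearest=0 d=33 new=(6,7) → add node 1 parent=0 cost=6
2. q=(10,6) nearest=1 d=4 new=(10,6) → add node 2 parent=1 cost=10
3. q=(18,36) nearest=1 d=29 new=(12,13) → add node 3 parent=1 cost=12
4. q=(2,37) nearest=3 d=24 new=(6,19) → add node 4 parent=3 cost=18
5. q=(18,35) nearest=4 d=16 new=(12,25) → add node 5 parent=4 cost=24
6. q=(14,22) nearest=5 d=3 new=(14,22) → add node 6 parent=5 cost=27
7. q=(0,39) nearest=5 d=14 new=(6,31) → add node 7 parent=5 cost=30
8. q=(25,18) nearest=6 d=11 new=(20,18) → add node 8 parent=6 cost=33
9. q=(7,8) nearest=1 d=1 new=(7,8) → add node 9 parent=1 cost=7
10. q=(33,14) nearest=8 d=13 new=(26,14) → add node 10 parent=8 cost=39
11. q=(15,8) nearest=2 d=5 new=(15,8) → add node 11 parent=2 cost=15
12. q=(22,21) nearest=8 d=3 new=(22,21) → add node 12 parent=8 cost=36

Path: 0 1 3 4 5 6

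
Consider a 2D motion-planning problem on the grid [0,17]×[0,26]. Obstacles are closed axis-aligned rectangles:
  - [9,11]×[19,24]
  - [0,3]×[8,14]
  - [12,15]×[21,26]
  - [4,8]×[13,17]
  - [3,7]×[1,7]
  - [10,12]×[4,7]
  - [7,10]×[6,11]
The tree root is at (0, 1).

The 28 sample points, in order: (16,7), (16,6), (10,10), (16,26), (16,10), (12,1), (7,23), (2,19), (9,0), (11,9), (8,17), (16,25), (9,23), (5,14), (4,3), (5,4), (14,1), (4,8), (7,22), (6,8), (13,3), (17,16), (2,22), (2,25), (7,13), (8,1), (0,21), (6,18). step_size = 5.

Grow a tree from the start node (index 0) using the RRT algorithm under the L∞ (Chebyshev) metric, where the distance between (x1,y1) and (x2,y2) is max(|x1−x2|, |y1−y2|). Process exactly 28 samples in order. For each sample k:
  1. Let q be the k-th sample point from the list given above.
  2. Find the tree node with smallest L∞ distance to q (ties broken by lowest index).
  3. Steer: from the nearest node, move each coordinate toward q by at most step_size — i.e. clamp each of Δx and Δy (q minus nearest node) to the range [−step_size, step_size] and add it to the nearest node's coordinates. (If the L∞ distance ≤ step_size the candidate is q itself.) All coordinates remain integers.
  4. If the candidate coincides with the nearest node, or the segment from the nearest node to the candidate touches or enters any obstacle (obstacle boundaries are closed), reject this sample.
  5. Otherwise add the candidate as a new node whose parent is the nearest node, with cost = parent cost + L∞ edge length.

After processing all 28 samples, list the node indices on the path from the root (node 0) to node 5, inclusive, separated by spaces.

Path: 0 1 2 4 5

1. q=(16,7) nearest=0 d=16 new=(5,6) → blocked by [3,7]×[1,7], reject
2. q=(16,6) nearest=0 d=16 new=(5,6) → blocked by [3,7]×[1,7], reject
3. q=(10,10) nearest=0 d=10 new=(5,6) → blocked by [3,7]×[1,7], reject
4. q=(16,26) nearest=0 d=25 new=(5,6) → blocked by [3,7]×[1,7], reject
5. q=(16,10) nearest=0 d=16 new=(5,6) → blocked by [3,7]×[1,7], reject
6. q=(12,1) nearest=0 d=12 new=(5,1) → blocked by [3,7]×[1,7], reject
7. q=(7,23) nearest=0 d=22 new=(5,6) → blocked by [3,7]×[1,7], reject
8. q=(2,19) nearest=0 d=18 new=(2,6) → add node 1 parent=0 cost=5
9. q=(9,0) nearest=1 d=7 new=(7,1) → blocked by [3,7]×[1,7], reject
10. q=(11,9) nearest=1 d=9 new=(7,9) → blocked by [3,7]×[1,7], reject
11. q=(8,17) nearest=1 d=11 new=(7,11) → blocked by [3,7]×[1,7], reject
12. q=(16,25) nearest=1 d=19 new=(7,11) → blocked by [3,7]×[1,7], reject
13. q=(9,23) nearest=1 d=17 new=(7,11) → blocked by [3,7]×[1,7], reject
14. q=(5,14) nearest=1 d=8 new=(5,11) → add node 2 parent=1 cost=10
15. q=(4,3) nearest=1 d=3 new=(4,3) → blocked by [3,7]×[1,7], reject
16. q=(5,4) nearest=1 d=3 new=(5,4) → blocked by [3,7]×[1,7], reject
17. q=(14,1) nearest=2 d=10 new=(10,6) → blocked by [10,12]×[4,7], reject
18. q=(4,8) nearest=1 d=2 new=(4,8) → blocked by [3,7]×[1,7], reject
19. q=(7,22) nearest=2 d=11 new=(7,16) → blocked by [4,8]×[13,17], reject
20. q=(6,8) nearest=2 d=3 new=(6,8) → add node 3 parent=2 cost=13
21. q=(13,3) nearest=3 d=7 new=(11,3) → blocked by [3,7]×[1,7], reject
22. q=(17,16) nearest=3 d=11 new=(11,13) → blocked by [7,10]×[6,11], reject
23. q=(2,22) nearest=2 d=11 new=(2,16) → add node 4 parent=2 cost=15
24. q=(2,25) nearest=4 d=9 new=(2,21) → add node 5 parent=4 cost=20
25. q=(7,13) nearest=2 d=2 new=(7,13) → blocked by [4,8]×[13,17], reject
26. q=(8,1) nearest=1 d=6 new=(7,1) → blocked by [3,7]×[1,7], reject
27. q=(0,21) nearest=5 d=2 new=(0,21) → add node 6 parent=5 cost=22
28. q=(6,18) nearest=4 d=4 new=(6,18) → blocked by [4,8]×[13,17], reject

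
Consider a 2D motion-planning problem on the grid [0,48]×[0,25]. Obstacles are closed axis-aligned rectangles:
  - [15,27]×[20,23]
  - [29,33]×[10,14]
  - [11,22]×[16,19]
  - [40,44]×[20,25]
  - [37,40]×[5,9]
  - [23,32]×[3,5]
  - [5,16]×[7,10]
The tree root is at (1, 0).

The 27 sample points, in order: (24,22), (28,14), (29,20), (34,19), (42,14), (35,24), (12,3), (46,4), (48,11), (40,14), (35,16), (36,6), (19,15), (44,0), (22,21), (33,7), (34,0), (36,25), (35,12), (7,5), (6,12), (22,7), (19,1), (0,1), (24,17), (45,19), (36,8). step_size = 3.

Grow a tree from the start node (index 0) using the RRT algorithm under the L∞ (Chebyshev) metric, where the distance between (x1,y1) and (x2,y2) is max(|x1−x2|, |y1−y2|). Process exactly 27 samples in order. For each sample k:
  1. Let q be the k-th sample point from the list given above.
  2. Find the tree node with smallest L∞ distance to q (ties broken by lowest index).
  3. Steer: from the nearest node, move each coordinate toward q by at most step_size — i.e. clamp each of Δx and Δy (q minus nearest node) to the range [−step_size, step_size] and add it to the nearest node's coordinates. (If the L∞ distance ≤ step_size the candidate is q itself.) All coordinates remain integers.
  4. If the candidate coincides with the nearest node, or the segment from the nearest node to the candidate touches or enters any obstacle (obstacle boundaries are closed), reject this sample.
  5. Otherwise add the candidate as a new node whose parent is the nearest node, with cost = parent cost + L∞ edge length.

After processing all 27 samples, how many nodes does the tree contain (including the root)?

1. q=(24,22) nearest=0 d=23 new=(4,3) → add node 1 parent=0 cost=3
2. q=(28,14) nearest=1 d=24 new=(7,6) → add node 2 parent=1 cost=6
3. q=(29,20) nearest=2 d=22 new=(10,9) → blocked by [5,16]×[7,10], reject
4. q=(34,19) nearest=2 d=27 new=(10,9) → blocked by [5,16]×[7,10], reject
5. q=(42,14) nearest=2 d=35 new=(10,9) → blocked by [5,16]×[7,10], reject
6. q=(35,24) nearest=2 d=28 new=(10,9) → blocked by [5,16]×[7,10], reject
7. q=(12,3) nearest=2 d=5 new=(10,3) → add node 3 parent=2 cost=9
8. q=(46,4) nearest=3 d=36 new=(13,4) → add node 4 parent=3 cost=12
9. q=(48,11) nearest=4 d=35 new=(16,7) → blocked by [5,16]×[7,10], reject
10. q=(40,14) nearest=4 d=27 new=(16,7) → blocked by [5,16]×[7,10], reject
11. q=(35,16) nearest=4 d=22 new=(16,7) → blocked by [5,16]×[7,10], reject
12. q=(36,6) nearest=4 d=23 new=(16,6) → add node 5 parent=4 cost=15
13. q=(19,15) nearest=5 d=9 new=(19,9) → add node 6 parent=5 cost=18
14. q=(44,0) nearest=6 d=25 new=(22,6) → add node 7 parent=6 cost=21
15. q=(22,21) nearest=6 d=12 new=(22,12) → add node 8 parent=6 cost=21
16. q=(33,7) nearest=7 d=11 new=(25,7) → add node 9 parent=7 cost=24
17. q=(34,0) nearest=9 d=9 new=(28,4) → blocked by [23,32]×[3,5], reject
18. q=(36,25) nearest=8 d=14 new=(25,15) → add node 10 parent=8 cost=24
19. q=(35,12) nearest=9 d=10 new=(28,10) → add node 11 parent=9 cost=27
20. q=(7,5) nearest=2 d=1 new=(7,5) → add node 12 parent=2 cost=7
21. q=(6,12) nearest=2 d=6 new=(6,9) → blocked by [5,16]×[7,10], reject
22. q=(22,7) nearest=7 d=1 new=(22,7) → add node 13 parent=7 cost=22
23. q=(19,1) nearest=5 d=5 new=(19,3) → add node 14 parent=5 cost=18
24. q=(0,1) nearest=0 d=1 new=(0,1) → add node 15 parent=0 cost=1
25. q=(24,17) nearest=10 d=2 new=(24,17) → add node 16 parent=10 cost=26
26. q=(45,19) nearest=11 d=17 new=(31,13) → blocked by [29,33]×[10,14], reject
27. q=(36,8) nearest=11 d=8 new=(31,8) → add node 17 parent=11 cost=30

Node count: 18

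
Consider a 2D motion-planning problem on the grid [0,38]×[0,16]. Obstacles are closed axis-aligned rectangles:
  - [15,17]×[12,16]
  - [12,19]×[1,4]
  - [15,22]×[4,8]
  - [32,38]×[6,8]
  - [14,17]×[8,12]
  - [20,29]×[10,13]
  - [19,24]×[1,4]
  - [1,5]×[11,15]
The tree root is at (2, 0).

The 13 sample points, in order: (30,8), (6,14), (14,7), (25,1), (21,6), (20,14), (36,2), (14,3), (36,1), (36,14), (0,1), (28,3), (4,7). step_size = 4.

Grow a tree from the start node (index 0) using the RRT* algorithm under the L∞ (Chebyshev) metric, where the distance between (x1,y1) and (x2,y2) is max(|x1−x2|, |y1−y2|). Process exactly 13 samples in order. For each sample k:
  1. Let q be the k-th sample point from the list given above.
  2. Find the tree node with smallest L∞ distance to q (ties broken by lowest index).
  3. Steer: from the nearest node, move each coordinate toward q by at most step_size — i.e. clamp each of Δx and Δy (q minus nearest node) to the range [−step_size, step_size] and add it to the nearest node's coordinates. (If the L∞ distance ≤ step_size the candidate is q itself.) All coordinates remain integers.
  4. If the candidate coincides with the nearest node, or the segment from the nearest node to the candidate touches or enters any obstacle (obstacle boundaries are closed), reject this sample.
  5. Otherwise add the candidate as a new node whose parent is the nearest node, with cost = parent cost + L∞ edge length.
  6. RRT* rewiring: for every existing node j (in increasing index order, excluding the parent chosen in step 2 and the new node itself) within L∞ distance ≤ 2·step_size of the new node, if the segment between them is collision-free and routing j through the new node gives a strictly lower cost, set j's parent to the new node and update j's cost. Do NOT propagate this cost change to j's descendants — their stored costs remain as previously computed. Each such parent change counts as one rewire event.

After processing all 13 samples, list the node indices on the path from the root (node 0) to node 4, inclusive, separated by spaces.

1. q=(30,8) nearest=0 d=28 new=(6,4) → add node 1 parent=0 cost=4
2. q=(6,14) nearest=1 d=10 new=(6,8) → add node 2 parent=1 cost=8
3. q=(14,7) nearest=1 d=8 new=(10,7) → add node 3 parent=1 cost=8
4. q=(25,1) nearest=3 d=15 new=(14,3) → blocked by [12,19]×[1,4], reject
5. q=(21,6) nearest=3 d=11 new=(14,6) → add node 4 parent=3 cost=12
6. q=(20,14) nearest=4 d=8 new=(18,10) → blocked by [15,22]×[4,8], reject
7. q=(36,2) nearest=4 d=22 new=(18,2) → blocked by [12,19]×[1,4], reject
8. q=(14,3) nearest=4 d=3 new=(14,3) → blocked by [12,19]×[1,4], reject
9. q=(36,1) nearest=4 d=22 new=(18,2) → blocked by [12,19]×[1,4], reject
10. q=(36,14) nearest=4 d=22 new=(18,10) → blocked by [15,22]×[4,8], reject
11. q=(0,1) nearest=0 d=2 new=(0,1) → add node 5 parent=0 cost=2
12. q=(28,3) nearest=4 d=14 new=(18,3) → blocked by [12,19]×[1,4], reject
13. q=(4,7) nearest=2 d=2 new=(4,7) → add node 6 parent=2 cost=10

Path: 0 1 3 4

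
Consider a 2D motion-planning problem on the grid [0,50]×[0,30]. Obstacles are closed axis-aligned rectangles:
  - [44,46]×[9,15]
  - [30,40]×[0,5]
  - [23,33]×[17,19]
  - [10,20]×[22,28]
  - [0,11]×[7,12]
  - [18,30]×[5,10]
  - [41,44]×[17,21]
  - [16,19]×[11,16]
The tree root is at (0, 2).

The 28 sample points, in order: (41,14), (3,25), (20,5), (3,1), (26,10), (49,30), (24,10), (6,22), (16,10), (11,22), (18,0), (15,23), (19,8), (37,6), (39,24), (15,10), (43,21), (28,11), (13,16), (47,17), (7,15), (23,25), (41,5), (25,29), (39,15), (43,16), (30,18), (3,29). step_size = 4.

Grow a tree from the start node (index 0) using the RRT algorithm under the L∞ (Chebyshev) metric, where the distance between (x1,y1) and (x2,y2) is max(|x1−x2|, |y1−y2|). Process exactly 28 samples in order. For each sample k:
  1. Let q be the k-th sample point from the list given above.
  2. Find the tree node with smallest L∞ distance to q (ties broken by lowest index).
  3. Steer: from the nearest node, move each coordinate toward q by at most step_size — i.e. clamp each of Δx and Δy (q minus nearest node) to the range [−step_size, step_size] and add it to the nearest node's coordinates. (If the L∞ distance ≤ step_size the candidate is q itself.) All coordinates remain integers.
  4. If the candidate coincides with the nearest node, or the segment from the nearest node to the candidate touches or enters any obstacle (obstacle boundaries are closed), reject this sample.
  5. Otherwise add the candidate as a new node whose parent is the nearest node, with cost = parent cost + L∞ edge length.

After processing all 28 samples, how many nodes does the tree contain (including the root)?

Node count: 10

1. q=(41,14) nearest=0 d=41 new=(4,6) → add node 1 parent=0 cost=4
2. q=(3,25) nearest=1 d=19 new=(3,10) → blocked by [0,11]×[7,12], reject
3. q=(20,5) nearest=1 d=16 new=(8,5) → add node 2 parent=1 cost=8
4. q=(3,1) nearest=0 d=3 new=(3,1) → add node 3 parent=0 cost=3
5. q=(26,10) nearest=2 d=18 new=(12,9) → blocked by [0,11]×[7,12], reject
6. q=(49,30) nearest=2 d=41 new=(12,9) → blocked by [0,11]×[7,12], reject
7. q=(24,10) nearest=2 d=16 new=(12,9) → blocked by [0,11]×[7,12], reject
8. q=(6,22) nearest=1 d=16 new=(6,10) → blocked by [0,11]×[7,12], reject
9. q=(16,10) nearest=2 d=8 new=(12,9) → blocked by [0,11]×[7,12], reject
10. q=(11,22) nearest=1 d=16 new=(8,10) → blocked by [0,11]×[7,12], reject
11. q=(18,0) nearest=2 d=10 new=(12,1) → add node 4 parent=2 cost=12
12. q=(15,23) nearest=1 d=17 new=(8,10) → blocked by [0,11]×[7,12], reject
13. q=(19,8) nearest=4 d=7 new=(16,5) → add node 5 parent=4 cost=16
14. q=(37,6) nearest=5 d=21 new=(20,6) → blocked by [18,30]×[5,10], reject
15. q=(39,24) nearest=5 d=23 new=(20,9) → blocked by [18,30]×[5,10], reject
16. q=(15,10) nearest=5 d=5 new=(15,9) → add node 6 parent=5 cost=20
17. q=(43,21) nearest=5 d=27 new=(20,9) → blocked by [18,30]×[5,10], reject
18. q=(28,11) nearest=5 d=12 new=(20,9) → blocked by [18,30]×[5,10], reject
19. q=(13,16) nearest=6 d=7 new=(13,13) → add node 7 parent=6 cost=24
20. q=(47,17) nearest=5 d=31 new=(20,9) → blocked by [18,30]×[5,10], reject
21. q=(7,15) nearest=7 d=6 new=(9,15) → add node 8 parent=7 cost=28
22. q=(23,25) nearest=7 d=12 new=(17,17) → blocked by [16,19]×[11,16], reject
23. q=(41,5) nearest=5 d=25 new=(20,5) → blocked by [18,30]×[5,10], reject
24. q=(25,29) nearest=7 d=16 new=(17,17) → blocked by [16,19]×[11,16], reject
25. q=(39,15) nearest=5 d=23 new=(20,9) → blocked by [18,30]×[5,10], reject
26. q=(43,16) nearest=5 d=27 new=(20,9) → blocked by [18,30]×[5,10], reject
27. q=(30,18) nearest=5 d=14 new=(20,9) → blocked by [18,30]×[5,10], reject
28. q=(3,29) nearest=8 d=14 new=(5,19) → add node 9 parent=8 cost=32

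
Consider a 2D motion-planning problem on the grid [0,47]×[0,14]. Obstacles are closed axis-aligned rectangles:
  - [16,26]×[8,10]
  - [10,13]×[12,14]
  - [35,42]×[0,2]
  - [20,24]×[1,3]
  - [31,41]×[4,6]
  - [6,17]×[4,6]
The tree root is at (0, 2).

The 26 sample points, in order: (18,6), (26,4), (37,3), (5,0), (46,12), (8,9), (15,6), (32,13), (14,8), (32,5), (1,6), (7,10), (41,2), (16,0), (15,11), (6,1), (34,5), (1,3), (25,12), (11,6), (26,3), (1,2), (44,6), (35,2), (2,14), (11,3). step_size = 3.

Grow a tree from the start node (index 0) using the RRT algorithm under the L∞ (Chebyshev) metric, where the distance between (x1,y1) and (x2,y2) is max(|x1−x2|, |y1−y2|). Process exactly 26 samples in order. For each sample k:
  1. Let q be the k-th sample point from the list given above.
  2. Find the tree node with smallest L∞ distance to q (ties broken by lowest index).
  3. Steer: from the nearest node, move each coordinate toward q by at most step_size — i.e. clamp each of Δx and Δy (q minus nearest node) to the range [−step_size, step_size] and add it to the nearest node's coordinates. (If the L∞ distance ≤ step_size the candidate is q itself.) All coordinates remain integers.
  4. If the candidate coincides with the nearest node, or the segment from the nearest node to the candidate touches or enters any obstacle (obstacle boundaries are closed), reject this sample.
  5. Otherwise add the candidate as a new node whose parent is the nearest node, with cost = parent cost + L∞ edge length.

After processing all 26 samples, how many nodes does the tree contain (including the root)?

Node count: 15

1. q=(18,6) nearest=0 d=18 new=(3,5) → add node 1 parent=0 cost=3
2. q=(26,4) nearest=1 d=23 new=(6,4) → blocked by [6,17]×[4,6], reject
3. q=(37,3) nearest=1 d=34 new=(6,3) → add node 2 parent=1 cost=6
4. q=(5,0) nearest=2 d=3 new=(5,0) → add node 3 parent=2 cost=9
5. q=(46,12) nearest=2 d=40 new=(9,6) → blocked by [6,17]×[4,6], reject
6. q=(8,9) nearest=1 d=5 new=(6,8) → add node 4 parent=1 cost=6
7. q=(15,6) nearest=2 d=9 new=(9,6) → blocked by [6,17]×[4,6], reject
8. q=(32,13) nearest=2 d=26 new=(9,6) → blocked by [6,17]×[4,6], reject
9. q=(14,8) nearest=2 d=8 new=(9,6) → blocked by [6,17]×[4,6], reject
10. q=(32,5) nearest=2 d=26 new=(9,5) → blocked by [6,17]×[4,6], reject
11. q=(1,6) nearest=1 d=2 new=(1,6) → add node 5 parent=1 cost=5
12. q=(7,10) nearest=4 d=2 new=(7,10) → add node 6 parent=4 cost=8
13. q=(41,2) nearest=6 d=34 new=(10,7) → add node 7 parent=6 cost=11
14. q=(16,0) nearest=7 d=7 new=(13,4) → blocked by [6,17]×[4,6], reject
15. q=(15,11) nearest=7 d=5 new=(13,10) → add node 8 parent=7 cost=14
16. q=(6,1) nearest=3 d=1 new=(6,1) → add node 9 parent=3 cost=10
17. q=(34,5) nearest=8 d=21 new=(16,7) → add node 10 parent=8 cost=17
18. q=(1,3) nearest=0 d=1 new=(1,3) → add node 11 parent=0 cost=1
19. q=(25,12) nearest=10 d=9 new=(19,10) → blocked by [16,26]×[8,10], reject
20. q=(11,6) nearest=7 d=1 new=(11,6) → blocked by [6,17]×[4,6], reject
21. q=(26,3) nearest=10 d=10 new=(19,4) → blocked by [6,17]×[4,6], reject
22. q=(1,2) nearest=0 d=1 new=(1,2) → add node 12 parent=0 cost=1
23. q=(44,6) nearest=10 d=28 new=(19,6) → add node 13 parent=10 cost=20
24. q=(35,2) nearest=13 d=16 new=(22,3) → blocked by [20,24]×[1,3], reject
25. q=(2,14) nearest=6 d=5 new=(4,13) → add node 14 parent=6 cost=11
26. q=(11,3) nearest=7 d=4 new=(11,4) → blocked by [6,17]×[4,6], reject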